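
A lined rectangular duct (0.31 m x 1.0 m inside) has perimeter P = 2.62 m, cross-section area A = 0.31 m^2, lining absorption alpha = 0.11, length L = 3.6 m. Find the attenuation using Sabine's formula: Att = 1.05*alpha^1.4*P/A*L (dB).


alpha^1.4 = 0.11^1.4 = 0.0454935
Attenuation rate = 1.05 * alpha^1.4 * P / A
= 1.05 * 0.0454935 * 2.62 / 0.31 = 0.403718 dB/m
Total Att = 0.403718 * 3.6 = 1.4534 dB


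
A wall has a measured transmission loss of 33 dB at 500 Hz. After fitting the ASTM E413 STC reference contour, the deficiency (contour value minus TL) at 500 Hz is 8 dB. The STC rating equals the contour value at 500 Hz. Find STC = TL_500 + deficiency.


By ASTM E413, STC = value of the fitted reference contour at 500 Hz.
Contour value at 500 Hz = TL_500 + deficiency = 33 + 8 = 41
STC = 41


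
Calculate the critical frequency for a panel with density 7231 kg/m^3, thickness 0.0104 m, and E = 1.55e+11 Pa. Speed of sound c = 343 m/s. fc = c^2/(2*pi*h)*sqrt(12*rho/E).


12*rho/E = 12*7231/1.55e+11 = 5.59819e-07
sqrt(12*rho/E) = sqrt(5.59819e-07) = 0.000748211
c^2/(2*pi*h) = 343^2/(2*pi*0.0104) = 1.80042e+06
fc = 1.80042e+06 * 0.000748211 = 1347.1 Hz


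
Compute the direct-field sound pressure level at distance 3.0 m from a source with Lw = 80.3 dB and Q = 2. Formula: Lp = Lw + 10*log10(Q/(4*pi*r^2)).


4*pi*r^2 = 4*pi*3.0^2 = 113.097 m^2
Q / (4*pi*r^2) = 2 / 113.097 = 0.0176839
Lp = 80.3 + 10*log10(0.0176839) = 62.776 dB


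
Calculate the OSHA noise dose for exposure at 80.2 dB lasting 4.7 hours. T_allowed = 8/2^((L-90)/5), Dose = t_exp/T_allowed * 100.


T_allowed = 8 / 2^((80.2 - 90)/5) = 31.125 hr
Dose = 4.7 / 31.125 * 100 = 15.1 %


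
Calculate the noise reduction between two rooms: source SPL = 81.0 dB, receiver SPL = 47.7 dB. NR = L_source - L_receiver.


NR = L_source - L_receiver (difference between source and receiving room levels)
NR = 81.0 - 47.7 = 33.3 dB


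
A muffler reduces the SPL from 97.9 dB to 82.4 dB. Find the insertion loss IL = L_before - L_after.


Insertion loss = SPL without muffler - SPL with muffler
IL = 97.9 - 82.4 = 15.5 dB


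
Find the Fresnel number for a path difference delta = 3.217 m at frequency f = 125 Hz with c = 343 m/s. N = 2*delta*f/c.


N = 2*delta*f/c = 2*delta/lambda, where lambda = c/f
lambda = 343 / 125 = 2.744 m
N = 2 * 3.217 / 2.744 = 2.3448


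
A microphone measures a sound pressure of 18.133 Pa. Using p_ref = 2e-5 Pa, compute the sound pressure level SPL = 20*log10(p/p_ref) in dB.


p / p_ref = 18.133 / 2e-5 = 906650
SPL = 20 * log10(906650) = 119.15 dB


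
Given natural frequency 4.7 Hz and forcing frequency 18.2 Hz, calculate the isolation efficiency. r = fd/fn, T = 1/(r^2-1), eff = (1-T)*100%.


r = 18.2 / 4.7 = 3.87234
r^2 - 1 = 3.87234^2 - 1 = 13.995
T = 1/13.995 = 0.0714541
Efficiency = (1 - 0.0714541)*100 = 92.855 %


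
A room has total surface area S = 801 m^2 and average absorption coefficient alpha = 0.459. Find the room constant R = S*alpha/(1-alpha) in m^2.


R = 801 * 0.459 / (1 - 0.459) = 679.59 m^2


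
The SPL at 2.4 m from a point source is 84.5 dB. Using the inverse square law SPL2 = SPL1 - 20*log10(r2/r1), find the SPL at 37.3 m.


r2/r1 = 37.3/2.4 = 15.5417
Correction = 20*log10(15.5417) = 23.83 dB
SPL2 = 84.5 - 23.83 = 60.67 dB


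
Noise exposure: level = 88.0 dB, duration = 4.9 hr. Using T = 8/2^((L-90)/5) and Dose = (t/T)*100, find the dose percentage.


T_allowed = 8 / 2^((88.0 - 90)/5) = 10.5561 hr
Dose = 4.9 / 10.5561 * 100 = 46.419 %


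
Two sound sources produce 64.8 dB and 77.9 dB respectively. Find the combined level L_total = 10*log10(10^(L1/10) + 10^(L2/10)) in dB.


10^(64.8/10) = 3.01995e+06
10^(77.9/10) = 6.16595e+07
Sum = 3.01995e+06 + 6.16595e+07 = 6.46794e+07
L_total = 10*log10(6.46794e+07) = 78.108 dB


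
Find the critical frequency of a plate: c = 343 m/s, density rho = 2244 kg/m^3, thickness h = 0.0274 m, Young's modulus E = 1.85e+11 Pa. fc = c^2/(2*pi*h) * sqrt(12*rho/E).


12*rho/E = 12*2244/1.85e+11 = 1.45557e-07
sqrt(12*rho/E) = sqrt(1.45557e-07) = 0.000381519
c^2/(2*pi*h) = 343^2/(2*pi*0.0274) = 683373
fc = 683373 * 0.000381519 = 260.72 Hz


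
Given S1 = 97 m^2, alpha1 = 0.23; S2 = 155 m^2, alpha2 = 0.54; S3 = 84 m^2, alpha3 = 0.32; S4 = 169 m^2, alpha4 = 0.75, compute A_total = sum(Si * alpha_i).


97 * 0.23 = 22.31
155 * 0.54 = 83.7
84 * 0.32 = 26.88
169 * 0.75 = 126.75
A_total = 22.31 + 83.7 + 26.88 + 126.75 = 259.64 m^2


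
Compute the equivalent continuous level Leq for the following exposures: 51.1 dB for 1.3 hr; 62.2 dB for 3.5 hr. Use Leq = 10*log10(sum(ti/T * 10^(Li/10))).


T_total = 1.3 + 3.5 = 4.8 hr
(1.3/4.8) * 10^(51.1/10) = 34890.1
(3.5/4.8) * 10^(62.2/10) = 1.21012e+06
Sum = 34890.1 + 1.21012e+06 = 1.24501e+06
Leq = 10*log10(1.24501e+06) = 60.952 dB


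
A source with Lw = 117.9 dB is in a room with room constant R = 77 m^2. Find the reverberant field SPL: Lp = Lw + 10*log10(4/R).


4/R = 4/77 = 0.0519481
Lp = 117.9 + 10*log10(0.0519481) = 105.06 dB


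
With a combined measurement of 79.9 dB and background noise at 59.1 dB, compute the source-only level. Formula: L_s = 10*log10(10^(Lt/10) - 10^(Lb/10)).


10^(79.9/10) = 9.77237e+07
10^(59.1/10) = 812831
Difference = 9.77237e+07 - 812831 = 9.69109e+07
L_source = 10*log10(9.69109e+07) = 79.864 dB


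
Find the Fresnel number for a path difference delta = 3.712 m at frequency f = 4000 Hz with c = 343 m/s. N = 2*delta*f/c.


N = 2*delta*f/c = 2*delta/lambda, where lambda = c/f
lambda = 343 / 4000 = 0.08575 m
N = 2 * 3.712 / 0.08575 = 86.577


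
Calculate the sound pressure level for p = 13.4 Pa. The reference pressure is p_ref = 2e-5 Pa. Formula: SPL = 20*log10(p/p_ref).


p / p_ref = 13.4 / 2e-5 = 670000
SPL = 20 * log10(670000) = 116.52 dB


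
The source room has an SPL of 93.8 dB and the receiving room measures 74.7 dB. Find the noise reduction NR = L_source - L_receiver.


NR = L_source - L_receiver (difference between source and receiving room levels)
NR = 93.8 - 74.7 = 19.1 dB


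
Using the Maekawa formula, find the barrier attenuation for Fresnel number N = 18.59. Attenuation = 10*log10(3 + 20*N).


3 + 20*N = 3 + 20*18.59 = 374.8
Att = 10*log10(374.8) = 25.738 dB


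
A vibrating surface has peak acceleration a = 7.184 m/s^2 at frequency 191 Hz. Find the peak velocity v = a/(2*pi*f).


omega = 2*pi*f = 2*pi*191 = 1200.09 rad/s
v = a / omega = 7.184 / 1200.09 = 0.0059862 m/s


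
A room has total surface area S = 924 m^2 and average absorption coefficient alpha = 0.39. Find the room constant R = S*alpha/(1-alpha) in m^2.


R = 924 * 0.39 / (1 - 0.39) = 590.75 m^2


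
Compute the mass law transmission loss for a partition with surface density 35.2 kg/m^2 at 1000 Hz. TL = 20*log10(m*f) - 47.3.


m * f = 35.2 * 1000 = 35200
20*log10(35200) = 90.9309 dB
TL = 90.9309 - 47.3 = 43.631 dB


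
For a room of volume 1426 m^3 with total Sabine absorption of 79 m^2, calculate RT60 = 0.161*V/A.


RT60 = 0.161 * 1426 / 79 = 2.9062 s


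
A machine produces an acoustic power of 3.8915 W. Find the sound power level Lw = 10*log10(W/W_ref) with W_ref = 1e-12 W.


W / W_ref = 3.8915 / 1e-12 = 3.8915e+12
Lw = 10 * log10(3.8915e+12) = 125.9 dB


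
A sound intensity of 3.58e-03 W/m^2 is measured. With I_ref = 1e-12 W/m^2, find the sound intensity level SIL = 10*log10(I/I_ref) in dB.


I / I_ref = 3.58e-03 / 1e-12 = 3.58e+09
SIL = 10 * log10(3.58e+09) = 95.539 dB


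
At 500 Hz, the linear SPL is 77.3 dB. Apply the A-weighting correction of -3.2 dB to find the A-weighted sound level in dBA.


A-weighting table: 500 Hz -> -3.2 dB correction
SPL_A = SPL + correction = 77.3 + (-3.2) = 74.1 dBA


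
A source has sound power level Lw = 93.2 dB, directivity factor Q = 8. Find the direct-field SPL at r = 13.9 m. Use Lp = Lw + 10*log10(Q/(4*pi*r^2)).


4*pi*r^2 = 4*pi*13.9^2 = 2427.95 m^2
Q / (4*pi*r^2) = 8 / 2427.95 = 0.00329496
Lp = 93.2 + 10*log10(0.00329496) = 68.379 dB


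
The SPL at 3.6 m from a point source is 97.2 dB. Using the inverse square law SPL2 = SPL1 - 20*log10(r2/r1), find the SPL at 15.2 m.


r2/r1 = 15.2/3.6 = 4.22222
Correction = 20*log10(4.22222) = 12.5108 dB
SPL2 = 97.2 - 12.5108 = 84.689 dB


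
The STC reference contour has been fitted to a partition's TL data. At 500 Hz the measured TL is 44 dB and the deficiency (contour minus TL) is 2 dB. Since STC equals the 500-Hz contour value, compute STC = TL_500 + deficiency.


By ASTM E413, STC = value of the fitted reference contour at 500 Hz.
Contour value at 500 Hz = TL_500 + deficiency = 44 + 2 = 46
STC = 46


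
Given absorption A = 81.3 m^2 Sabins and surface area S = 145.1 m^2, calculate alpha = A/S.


Absorption coefficient = absorbed power / incident power
alpha = A / S = 81.3 / 145.1 = 0.5603


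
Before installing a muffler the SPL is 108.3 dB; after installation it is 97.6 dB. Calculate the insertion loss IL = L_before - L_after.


Insertion loss = SPL without muffler - SPL with muffler
IL = 108.3 - 97.6 = 10.7 dB


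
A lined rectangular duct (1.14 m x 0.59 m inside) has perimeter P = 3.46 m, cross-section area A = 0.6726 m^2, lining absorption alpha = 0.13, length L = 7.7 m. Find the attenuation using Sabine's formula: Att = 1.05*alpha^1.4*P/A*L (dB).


alpha^1.4 = 0.13^1.4 = 0.0574805
Attenuation rate = 1.05 * alpha^1.4 * P / A
= 1.05 * 0.0574805 * 3.46 / 0.6726 = 0.310477 dB/m
Total Att = 0.310477 * 7.7 = 2.3907 dB


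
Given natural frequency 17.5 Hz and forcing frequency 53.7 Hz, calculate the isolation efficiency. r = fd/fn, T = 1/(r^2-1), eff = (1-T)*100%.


r = 53.7 / 17.5 = 3.06857
r^2 - 1 = 3.06857^2 - 1 = 8.41612
T = 1/8.41612 = 0.11882
Efficiency = (1 - 0.11882)*100 = 88.118 %


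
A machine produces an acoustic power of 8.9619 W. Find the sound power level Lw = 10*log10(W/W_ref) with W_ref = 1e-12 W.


W / W_ref = 8.9619 / 1e-12 = 8.9619e+12
Lw = 10 * log10(8.9619e+12) = 129.52 dB


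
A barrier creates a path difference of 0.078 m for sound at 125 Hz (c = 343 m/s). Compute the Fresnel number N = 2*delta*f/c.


N = 2*delta*f/c = 2*delta/lambda, where lambda = c/f
lambda = 343 / 125 = 2.744 m
N = 2 * 0.078 / 2.744 = 0.056851


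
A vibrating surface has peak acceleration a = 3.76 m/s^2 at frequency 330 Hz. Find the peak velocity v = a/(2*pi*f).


omega = 2*pi*f = 2*pi*330 = 2073.45 rad/s
v = a / omega = 3.76 / 2073.45 = 0.0018134 m/s


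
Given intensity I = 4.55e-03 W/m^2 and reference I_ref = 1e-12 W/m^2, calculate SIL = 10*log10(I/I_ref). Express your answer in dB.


I / I_ref = 4.55e-03 / 1e-12 = 4.55e+09
SIL = 10 * log10(4.55e+09) = 96.58 dB


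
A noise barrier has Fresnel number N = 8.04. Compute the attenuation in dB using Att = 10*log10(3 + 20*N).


3 + 20*N = 3 + 20*8.04 = 163.8
Att = 10*log10(163.8) = 22.143 dB


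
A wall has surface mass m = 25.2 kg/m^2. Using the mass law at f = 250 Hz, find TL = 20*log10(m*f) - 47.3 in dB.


m * f = 25.2 * 250 = 6300
20*log10(6300) = 75.9868 dB
TL = 75.9868 - 47.3 = 28.687 dB


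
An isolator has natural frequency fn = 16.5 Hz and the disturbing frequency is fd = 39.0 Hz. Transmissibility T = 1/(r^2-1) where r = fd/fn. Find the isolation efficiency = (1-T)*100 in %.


r = 39.0 / 16.5 = 2.36364
r^2 - 1 = 2.36364^2 - 1 = 4.58679
T = 1/4.58679 = 0.218017
Efficiency = (1 - 0.218017)*100 = 78.198 %


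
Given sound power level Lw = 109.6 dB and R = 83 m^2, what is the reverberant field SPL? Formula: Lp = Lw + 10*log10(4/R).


4/R = 4/83 = 0.0481928
Lp = 109.6 + 10*log10(0.0481928) = 96.43 dB


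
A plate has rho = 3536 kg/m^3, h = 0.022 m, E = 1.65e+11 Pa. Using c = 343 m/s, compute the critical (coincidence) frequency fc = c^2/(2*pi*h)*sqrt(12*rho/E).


12*rho/E = 12*3536/1.65e+11 = 2.57164e-07
sqrt(12*rho/E) = sqrt(2.57164e-07) = 0.000507113
c^2/(2*pi*h) = 343^2/(2*pi*0.022) = 851110
fc = 851110 * 0.000507113 = 431.61 Hz


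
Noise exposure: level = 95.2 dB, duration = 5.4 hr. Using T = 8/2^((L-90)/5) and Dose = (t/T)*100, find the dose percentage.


T_allowed = 8 / 2^((95.2 - 90)/5) = 3.89062 hr
Dose = 5.4 / 3.89062 * 100 = 138.8 %


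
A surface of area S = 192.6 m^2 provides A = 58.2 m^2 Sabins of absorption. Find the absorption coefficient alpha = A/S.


Absorption coefficient = absorbed power / incident power
alpha = A / S = 58.2 / 192.6 = 0.30218


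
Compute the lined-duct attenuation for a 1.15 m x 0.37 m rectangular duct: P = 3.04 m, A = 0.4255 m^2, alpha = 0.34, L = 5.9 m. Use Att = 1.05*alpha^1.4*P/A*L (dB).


alpha^1.4 = 0.34^1.4 = 0.220836
Attenuation rate = 1.05 * alpha^1.4 * P / A
= 1.05 * 0.220836 * 3.04 / 0.4255 = 1.65666 dB/m
Total Att = 1.65666 * 5.9 = 9.7743 dB


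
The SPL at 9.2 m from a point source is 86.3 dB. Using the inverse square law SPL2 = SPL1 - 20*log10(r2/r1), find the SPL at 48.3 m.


r2/r1 = 48.3/9.2 = 5.25
Correction = 20*log10(5.25) = 14.4032 dB
SPL2 = 86.3 - 14.4032 = 71.897 dB


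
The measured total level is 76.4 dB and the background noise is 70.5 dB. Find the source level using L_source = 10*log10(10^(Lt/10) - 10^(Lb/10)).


10^(76.4/10) = 4.36516e+07
10^(70.5/10) = 1.12202e+07
Difference = 4.36516e+07 - 1.12202e+07 = 3.24314e+07
L_source = 10*log10(3.24314e+07) = 75.11 dB


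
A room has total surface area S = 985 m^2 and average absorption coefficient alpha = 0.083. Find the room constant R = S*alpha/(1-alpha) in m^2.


R = 985 * 0.083 / (1 - 0.083) = 89.155 m^2


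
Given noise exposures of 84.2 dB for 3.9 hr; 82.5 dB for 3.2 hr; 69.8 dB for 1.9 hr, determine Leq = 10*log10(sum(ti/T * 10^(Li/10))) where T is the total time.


T_total = 3.9 + 3.2 + 1.9 = 9.0 hr
(3.9/9.0) * 10^(84.2/10) = 1.13978e+08
(3.2/9.0) * 10^(82.5/10) = 6.32277e+07
(1.9/9.0) * 10^(69.8/10) = 2.0161e+06
Sum = 1.13978e+08 + 6.32277e+07 + 2.0161e+06 = 1.79222e+08
Leq = 10*log10(1.79222e+08) = 82.534 dB


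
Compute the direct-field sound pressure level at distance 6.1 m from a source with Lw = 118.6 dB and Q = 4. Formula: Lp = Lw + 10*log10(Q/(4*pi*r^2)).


4*pi*r^2 = 4*pi*6.1^2 = 467.595 m^2
Q / (4*pi*r^2) = 4 / 467.595 = 0.00855441
Lp = 118.6 + 10*log10(0.00855441) = 97.922 dB


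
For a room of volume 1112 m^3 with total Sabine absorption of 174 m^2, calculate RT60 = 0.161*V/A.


RT60 = 0.161 * 1112 / 174 = 1.0289 s


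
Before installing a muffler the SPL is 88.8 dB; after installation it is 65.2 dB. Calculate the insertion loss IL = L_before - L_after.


Insertion loss = SPL without muffler - SPL with muffler
IL = 88.8 - 65.2 = 23.6 dB


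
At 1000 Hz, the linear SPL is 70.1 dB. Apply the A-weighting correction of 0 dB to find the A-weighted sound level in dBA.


A-weighting table: 1000 Hz -> 0 dB correction
SPL_A = SPL + correction = 70.1 + (0) = 70.1 dBA


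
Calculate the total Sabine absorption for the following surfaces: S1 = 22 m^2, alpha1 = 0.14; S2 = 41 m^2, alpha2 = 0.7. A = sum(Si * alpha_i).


22 * 0.14 = 3.08
41 * 0.7 = 28.7
A_total = 3.08 + 28.7 = 31.78 m^2


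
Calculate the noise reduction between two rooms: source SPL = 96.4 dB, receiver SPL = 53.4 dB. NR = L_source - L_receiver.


NR = L_source - L_receiver (difference between source and receiving room levels)
NR = 96.4 - 53.4 = 43 dB


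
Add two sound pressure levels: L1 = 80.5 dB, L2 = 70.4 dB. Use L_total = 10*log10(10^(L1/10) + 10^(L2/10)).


10^(80.5/10) = 1.12202e+08
10^(70.4/10) = 1.09648e+07
Sum = 1.12202e+08 + 1.09648e+07 = 1.23167e+08
L_total = 10*log10(1.23167e+08) = 80.905 dB


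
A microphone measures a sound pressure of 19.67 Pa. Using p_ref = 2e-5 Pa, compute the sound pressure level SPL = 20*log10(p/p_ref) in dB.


p / p_ref = 19.67 / 2e-5 = 983500
SPL = 20 * log10(983500) = 119.86 dB


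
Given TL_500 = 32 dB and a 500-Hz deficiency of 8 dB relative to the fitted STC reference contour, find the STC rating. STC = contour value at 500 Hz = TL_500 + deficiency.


By ASTM E413, STC = value of the fitted reference contour at 500 Hz.
Contour value at 500 Hz = TL_500 + deficiency = 32 + 8 = 40
STC = 40


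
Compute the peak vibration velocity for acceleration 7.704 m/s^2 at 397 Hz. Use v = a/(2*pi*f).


omega = 2*pi*f = 2*pi*397 = 2494.42 rad/s
v = a / omega = 7.704 / 2494.42 = 0.0030885 m/s


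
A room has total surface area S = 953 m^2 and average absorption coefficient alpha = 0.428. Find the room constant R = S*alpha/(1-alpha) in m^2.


R = 953 * 0.428 / (1 - 0.428) = 713.08 m^2


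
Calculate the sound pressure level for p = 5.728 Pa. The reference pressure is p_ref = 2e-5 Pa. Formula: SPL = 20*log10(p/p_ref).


p / p_ref = 5.728 / 2e-5 = 286400
SPL = 20 * log10(286400) = 109.14 dB


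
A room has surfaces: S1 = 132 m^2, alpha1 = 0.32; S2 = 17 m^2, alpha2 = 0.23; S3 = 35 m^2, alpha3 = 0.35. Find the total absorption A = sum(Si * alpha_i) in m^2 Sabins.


132 * 0.32 = 42.24
17 * 0.23 = 3.91
35 * 0.35 = 12.25
A_total = 42.24 + 3.91 + 12.25 = 58.4 m^2


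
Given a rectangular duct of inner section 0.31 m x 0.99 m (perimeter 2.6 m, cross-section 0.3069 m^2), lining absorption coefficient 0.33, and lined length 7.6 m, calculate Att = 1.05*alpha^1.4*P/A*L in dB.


alpha^1.4 = 0.33^1.4 = 0.211797
Attenuation rate = 1.05 * alpha^1.4 * P / A
= 1.05 * 0.211797 * 2.6 / 0.3069 = 1.88402 dB/m
Total Att = 1.88402 * 7.6 = 14.319 dB


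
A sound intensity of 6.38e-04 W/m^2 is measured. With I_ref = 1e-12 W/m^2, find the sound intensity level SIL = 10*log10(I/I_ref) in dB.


I / I_ref = 6.38e-04 / 1e-12 = 6.38e+08
SIL = 10 * log10(6.38e+08) = 88.048 dB


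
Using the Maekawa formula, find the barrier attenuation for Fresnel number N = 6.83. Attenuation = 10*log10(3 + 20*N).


3 + 20*N = 3 + 20*6.83 = 139.6
Att = 10*log10(139.6) = 21.449 dB


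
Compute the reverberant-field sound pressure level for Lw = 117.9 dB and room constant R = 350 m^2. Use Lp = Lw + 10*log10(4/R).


4/R = 4/350 = 0.0114286
Lp = 117.9 + 10*log10(0.0114286) = 98.48 dB


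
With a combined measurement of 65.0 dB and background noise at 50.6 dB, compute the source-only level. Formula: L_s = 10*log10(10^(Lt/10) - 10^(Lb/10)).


10^(65.0/10) = 3.16228e+06
10^(50.6/10) = 114815
Difference = 3.16228e+06 - 114815 = 3.04746e+06
L_source = 10*log10(3.04746e+06) = 64.839 dB


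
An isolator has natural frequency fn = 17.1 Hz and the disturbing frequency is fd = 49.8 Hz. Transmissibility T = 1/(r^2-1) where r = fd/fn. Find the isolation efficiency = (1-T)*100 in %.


r = 49.8 / 17.1 = 2.91228
r^2 - 1 = 2.91228^2 - 1 = 7.48137
T = 1/7.48137 = 0.133665
Efficiency = (1 - 0.133665)*100 = 86.633 %


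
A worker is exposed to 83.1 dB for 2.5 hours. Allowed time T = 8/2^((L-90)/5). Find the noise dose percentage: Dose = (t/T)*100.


T_allowed = 8 / 2^((83.1 - 90)/5) = 20.8215 hr
Dose = 2.5 / 20.8215 * 100 = 12.007 %


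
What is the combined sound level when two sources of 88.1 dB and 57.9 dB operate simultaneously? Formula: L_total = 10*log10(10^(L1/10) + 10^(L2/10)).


10^(88.1/10) = 6.45654e+08
10^(57.9/10) = 616595
Sum = 6.45654e+08 + 616595 = 6.46271e+08
L_total = 10*log10(6.46271e+08) = 88.104 dB


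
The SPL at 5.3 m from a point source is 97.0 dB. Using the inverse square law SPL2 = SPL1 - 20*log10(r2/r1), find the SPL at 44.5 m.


r2/r1 = 44.5/5.3 = 8.39623
Correction = 20*log10(8.39623) = 18.4817 dB
SPL2 = 97.0 - 18.4817 = 78.518 dB


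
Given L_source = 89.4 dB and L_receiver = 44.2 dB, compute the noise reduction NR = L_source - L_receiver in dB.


NR = L_source - L_receiver (difference between source and receiving room levels)
NR = 89.4 - 44.2 = 45.2 dB


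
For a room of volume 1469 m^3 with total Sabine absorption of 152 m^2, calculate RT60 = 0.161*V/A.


RT60 = 0.161 * 1469 / 152 = 1.556 s


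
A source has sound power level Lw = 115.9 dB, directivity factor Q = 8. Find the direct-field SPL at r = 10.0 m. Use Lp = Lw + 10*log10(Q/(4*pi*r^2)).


4*pi*r^2 = 4*pi*10.0^2 = 1256.64 m^2
Q / (4*pi*r^2) = 8 / 1256.64 = 0.00636618
Lp = 115.9 + 10*log10(0.00636618) = 93.939 dB


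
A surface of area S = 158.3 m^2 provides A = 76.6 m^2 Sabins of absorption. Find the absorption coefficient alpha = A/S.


Absorption coefficient = absorbed power / incident power
alpha = A / S = 76.6 / 158.3 = 0.48389


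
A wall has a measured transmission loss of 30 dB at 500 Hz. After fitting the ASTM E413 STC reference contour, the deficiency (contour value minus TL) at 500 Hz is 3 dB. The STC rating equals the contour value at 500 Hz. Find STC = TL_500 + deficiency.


By ASTM E413, STC = value of the fitted reference contour at 500 Hz.
Contour value at 500 Hz = TL_500 + deficiency = 30 + 3 = 33
STC = 33


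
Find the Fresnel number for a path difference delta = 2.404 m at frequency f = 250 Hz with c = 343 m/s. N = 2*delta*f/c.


N = 2*delta*f/c = 2*delta/lambda, where lambda = c/f
lambda = 343 / 250 = 1.372 m
N = 2 * 2.404 / 1.372 = 3.5044


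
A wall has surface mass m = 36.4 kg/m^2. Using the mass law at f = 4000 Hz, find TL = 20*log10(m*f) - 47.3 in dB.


m * f = 36.4 * 4000 = 145600
20*log10(145600) = 103.263 dB
TL = 103.263 - 47.3 = 55.963 dB


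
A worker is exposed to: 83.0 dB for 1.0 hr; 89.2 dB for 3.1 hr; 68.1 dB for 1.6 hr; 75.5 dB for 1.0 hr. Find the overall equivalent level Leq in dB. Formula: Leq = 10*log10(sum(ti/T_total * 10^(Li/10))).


T_total = 1.0 + 3.1 + 1.6 + 1.0 = 6.7 hr
(1.0/6.7) * 10^(83.0/10) = 2.978e+07
(3.1/6.7) * 10^(89.2/10) = 3.84846e+08
(1.6/6.7) * 10^(68.1/10) = 1.54186e+06
(1.0/6.7) * 10^(75.5/10) = 5.29572e+06
Sum = 2.978e+07 + 3.84846e+08 + 1.54186e+06 + 5.29572e+06 = 4.21464e+08
Leq = 10*log10(4.21464e+08) = 86.248 dB


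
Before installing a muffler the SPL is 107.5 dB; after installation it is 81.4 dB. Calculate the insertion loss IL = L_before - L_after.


Insertion loss = SPL without muffler - SPL with muffler
IL = 107.5 - 81.4 = 26.1 dB


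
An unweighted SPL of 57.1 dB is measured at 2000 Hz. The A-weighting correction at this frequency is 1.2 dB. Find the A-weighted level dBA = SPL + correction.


A-weighting table: 2000 Hz -> 1.2 dB correction
SPL_A = SPL + correction = 57.1 + (1.2) = 58.3 dBA


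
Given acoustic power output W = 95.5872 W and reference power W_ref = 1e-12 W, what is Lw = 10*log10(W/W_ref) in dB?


W / W_ref = 95.5872 / 1e-12 = 9.55872e+13
Lw = 10 * log10(9.55872e+13) = 139.8 dB


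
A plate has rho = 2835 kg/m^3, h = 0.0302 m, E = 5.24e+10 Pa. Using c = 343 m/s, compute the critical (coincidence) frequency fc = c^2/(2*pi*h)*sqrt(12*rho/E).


12*rho/E = 12*2835/5.24e+10 = 6.49237e-07
sqrt(12*rho/E) = sqrt(6.49237e-07) = 0.000805752
c^2/(2*pi*h) = 343^2/(2*pi*0.0302) = 620014
fc = 620014 * 0.000805752 = 499.58 Hz


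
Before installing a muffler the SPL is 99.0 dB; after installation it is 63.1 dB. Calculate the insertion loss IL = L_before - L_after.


Insertion loss = SPL without muffler - SPL with muffler
IL = 99.0 - 63.1 = 35.9 dB


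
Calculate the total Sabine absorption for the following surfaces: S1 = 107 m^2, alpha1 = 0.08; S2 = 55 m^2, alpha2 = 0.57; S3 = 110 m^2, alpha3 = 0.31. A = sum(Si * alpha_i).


107 * 0.08 = 8.56
55 * 0.57 = 31.35
110 * 0.31 = 34.1
A_total = 8.56 + 31.35 + 34.1 = 74.01 m^2


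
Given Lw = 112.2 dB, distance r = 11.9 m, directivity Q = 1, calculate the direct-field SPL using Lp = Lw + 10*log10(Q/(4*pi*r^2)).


4*pi*r^2 = 4*pi*11.9^2 = 1779.52 m^2
Q / (4*pi*r^2) = 1 / 1779.52 = 0.000561949
Lp = 112.2 + 10*log10(0.000561949) = 79.697 dB


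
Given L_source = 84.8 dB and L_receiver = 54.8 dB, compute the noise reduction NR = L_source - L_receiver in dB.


NR = L_source - L_receiver (difference between source and receiving room levels)
NR = 84.8 - 54.8 = 30 dB


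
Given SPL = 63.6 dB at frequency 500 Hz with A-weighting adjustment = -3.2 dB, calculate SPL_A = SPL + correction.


A-weighting table: 500 Hz -> -3.2 dB correction
SPL_A = SPL + correction = 63.6 + (-3.2) = 60.4 dBA


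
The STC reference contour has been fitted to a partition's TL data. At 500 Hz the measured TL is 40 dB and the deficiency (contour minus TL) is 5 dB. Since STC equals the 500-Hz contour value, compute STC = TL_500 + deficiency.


By ASTM E413, STC = value of the fitted reference contour at 500 Hz.
Contour value at 500 Hz = TL_500 + deficiency = 40 + 5 = 45
STC = 45


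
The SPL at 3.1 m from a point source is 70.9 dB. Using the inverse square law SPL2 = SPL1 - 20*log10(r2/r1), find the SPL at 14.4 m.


r2/r1 = 14.4/3.1 = 4.64516
Correction = 20*log10(4.64516) = 13.34 dB
SPL2 = 70.9 - 13.34 = 57.56 dB


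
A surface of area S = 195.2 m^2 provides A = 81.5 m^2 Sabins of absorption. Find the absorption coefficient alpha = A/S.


Absorption coefficient = absorbed power / incident power
alpha = A / S = 81.5 / 195.2 = 0.41752


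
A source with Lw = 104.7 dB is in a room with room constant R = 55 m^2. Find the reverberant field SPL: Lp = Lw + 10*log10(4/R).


4/R = 4/55 = 0.0727273
Lp = 104.7 + 10*log10(0.0727273) = 93.317 dB


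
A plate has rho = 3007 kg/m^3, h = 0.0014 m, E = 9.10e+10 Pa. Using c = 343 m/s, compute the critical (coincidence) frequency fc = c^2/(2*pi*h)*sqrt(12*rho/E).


12*rho/E = 12*3007/9.10e+10 = 3.96527e-07
sqrt(12*rho/E) = sqrt(3.96527e-07) = 0.000629704
c^2/(2*pi*h) = 343^2/(2*pi*0.0014) = 1.33746e+07
fc = 1.33746e+07 * 0.000629704 = 8422 Hz


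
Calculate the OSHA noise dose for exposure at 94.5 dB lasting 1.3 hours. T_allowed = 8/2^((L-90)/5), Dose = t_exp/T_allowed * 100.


T_allowed = 8 / 2^((94.5 - 90)/5) = 4.28709 hr
Dose = 1.3 / 4.28709 * 100 = 30.324 %


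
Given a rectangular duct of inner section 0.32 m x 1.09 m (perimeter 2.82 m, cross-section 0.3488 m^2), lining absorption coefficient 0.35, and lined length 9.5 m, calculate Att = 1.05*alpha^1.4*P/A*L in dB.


alpha^1.4 = 0.35^1.4 = 0.229983
Attenuation rate = 1.05 * alpha^1.4 * P / A
= 1.05 * 0.229983 * 2.82 / 0.3488 = 1.95235 dB/m
Total Att = 1.95235 * 9.5 = 18.547 dB


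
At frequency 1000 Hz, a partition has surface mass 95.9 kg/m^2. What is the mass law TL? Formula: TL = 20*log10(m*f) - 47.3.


m * f = 95.9 * 1000 = 95900
20*log10(95900) = 99.6364 dB
TL = 99.6364 - 47.3 = 52.336 dB


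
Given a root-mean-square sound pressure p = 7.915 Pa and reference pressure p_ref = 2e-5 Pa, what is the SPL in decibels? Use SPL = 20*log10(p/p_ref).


p / p_ref = 7.915 / 2e-5 = 395750
SPL = 20 * log10(395750) = 111.95 dB


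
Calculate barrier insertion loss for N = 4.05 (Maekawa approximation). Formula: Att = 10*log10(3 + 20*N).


3 + 20*N = 3 + 20*4.05 = 84
Att = 10*log10(84) = 19.243 dB


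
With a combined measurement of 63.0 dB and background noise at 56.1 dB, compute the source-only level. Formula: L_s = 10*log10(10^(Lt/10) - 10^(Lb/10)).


10^(63.0/10) = 1.99526e+06
10^(56.1/10) = 407380
Difference = 1.99526e+06 - 407380 = 1.58788e+06
L_source = 10*log10(1.58788e+06) = 62.008 dB


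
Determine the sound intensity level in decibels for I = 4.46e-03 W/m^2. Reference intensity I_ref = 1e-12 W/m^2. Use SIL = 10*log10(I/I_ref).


I / I_ref = 4.46e-03 / 1e-12 = 4.46e+09
SIL = 10 * log10(4.46e+09) = 96.493 dB


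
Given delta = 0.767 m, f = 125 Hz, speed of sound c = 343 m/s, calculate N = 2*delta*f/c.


N = 2*delta*f/c = 2*delta/lambda, where lambda = c/f
lambda = 343 / 125 = 2.744 m
N = 2 * 0.767 / 2.744 = 0.55904


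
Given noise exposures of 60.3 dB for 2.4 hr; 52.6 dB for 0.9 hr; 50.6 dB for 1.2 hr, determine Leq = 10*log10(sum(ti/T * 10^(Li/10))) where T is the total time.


T_total = 2.4 + 0.9 + 1.2 = 4.5 hr
(2.4/4.5) * 10^(60.3/10) = 571477
(0.9/4.5) * 10^(52.6/10) = 36394
(1.2/4.5) * 10^(50.6/10) = 30617.4
Sum = 571477 + 36394 + 30617.4 = 638488
Leq = 10*log10(638488) = 58.052 dB


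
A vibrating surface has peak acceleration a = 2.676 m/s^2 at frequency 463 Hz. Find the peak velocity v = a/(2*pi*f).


omega = 2*pi*f = 2*pi*463 = 2909.11 rad/s
v = a / omega = 2.676 / 2909.11 = 0.00091987 m/s


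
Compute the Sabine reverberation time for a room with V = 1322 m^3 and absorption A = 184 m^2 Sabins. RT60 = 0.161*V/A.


RT60 = 0.161 * 1322 / 184 = 1.1568 s


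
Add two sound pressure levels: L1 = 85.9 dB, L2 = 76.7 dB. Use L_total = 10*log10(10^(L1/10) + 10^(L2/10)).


10^(85.9/10) = 3.89045e+08
10^(76.7/10) = 4.67735e+07
Sum = 3.89045e+08 + 4.67735e+07 = 4.35818e+08
L_total = 10*log10(4.35818e+08) = 86.393 dB


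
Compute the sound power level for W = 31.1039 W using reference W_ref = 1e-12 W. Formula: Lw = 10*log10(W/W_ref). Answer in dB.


W / W_ref = 31.1039 / 1e-12 = 3.11039e+13
Lw = 10 * log10(3.11039e+13) = 134.93 dB


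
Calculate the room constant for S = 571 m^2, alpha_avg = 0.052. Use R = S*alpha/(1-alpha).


R = 571 * 0.052 / (1 - 0.052) = 31.321 m^2


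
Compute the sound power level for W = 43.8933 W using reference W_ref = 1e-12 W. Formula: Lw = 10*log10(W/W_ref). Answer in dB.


W / W_ref = 43.8933 / 1e-12 = 4.38933e+13
Lw = 10 * log10(4.38933e+13) = 136.42 dB


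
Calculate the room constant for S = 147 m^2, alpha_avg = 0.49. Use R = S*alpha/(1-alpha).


R = 147 * 0.49 / (1 - 0.49) = 141.24 m^2


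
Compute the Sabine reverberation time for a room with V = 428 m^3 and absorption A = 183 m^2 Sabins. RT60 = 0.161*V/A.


RT60 = 0.161 * 428 / 183 = 0.37655 s


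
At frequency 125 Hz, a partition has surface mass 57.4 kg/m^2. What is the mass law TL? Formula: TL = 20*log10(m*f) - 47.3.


m * f = 57.4 * 125 = 7175
20*log10(7175) = 77.1164 dB
TL = 77.1164 - 47.3 = 29.816 dB


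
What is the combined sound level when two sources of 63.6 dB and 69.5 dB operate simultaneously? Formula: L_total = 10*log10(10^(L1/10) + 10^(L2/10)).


10^(63.6/10) = 2.29087e+06
10^(69.5/10) = 8.91251e+06
Sum = 2.29087e+06 + 8.91251e+06 = 1.12034e+07
L_total = 10*log10(1.12034e+07) = 70.493 dB


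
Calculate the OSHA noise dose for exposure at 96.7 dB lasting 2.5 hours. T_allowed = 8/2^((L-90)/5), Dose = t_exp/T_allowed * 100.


T_allowed = 8 / 2^((96.7 - 90)/5) = 3.16017 hr
Dose = 2.5 / 3.16017 * 100 = 79.11 %


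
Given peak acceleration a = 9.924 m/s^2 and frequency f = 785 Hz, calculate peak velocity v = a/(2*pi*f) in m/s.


omega = 2*pi*f = 2*pi*785 = 4932.3 rad/s
v = a / omega = 9.924 / 4932.3 = 0.002012 m/s


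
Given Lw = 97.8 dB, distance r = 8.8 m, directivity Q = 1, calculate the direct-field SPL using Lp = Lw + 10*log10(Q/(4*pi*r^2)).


4*pi*r^2 = 4*pi*8.8^2 = 973.14 m^2
Q / (4*pi*r^2) = 1 / 973.14 = 0.0010276
Lp = 97.8 + 10*log10(0.0010276) = 67.918 dB


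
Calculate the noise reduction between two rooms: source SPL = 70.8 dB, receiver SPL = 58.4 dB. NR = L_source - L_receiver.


NR = L_source - L_receiver (difference between source and receiving room levels)
NR = 70.8 - 58.4 = 12.4 dB


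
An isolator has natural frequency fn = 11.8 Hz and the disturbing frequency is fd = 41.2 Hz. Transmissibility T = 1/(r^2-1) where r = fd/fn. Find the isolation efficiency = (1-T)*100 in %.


r = 41.2 / 11.8 = 3.49153
r^2 - 1 = 3.49153^2 - 1 = 11.1908
T = 1/11.1908 = 0.0893591
Efficiency = (1 - 0.0893591)*100 = 91.064 %


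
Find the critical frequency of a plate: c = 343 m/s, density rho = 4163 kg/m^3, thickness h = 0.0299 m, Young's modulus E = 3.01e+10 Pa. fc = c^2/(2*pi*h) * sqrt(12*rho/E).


12*rho/E = 12*4163/3.01e+10 = 1.65967e-06
sqrt(12*rho/E) = sqrt(1.65967e-06) = 0.00128828
c^2/(2*pi*h) = 343^2/(2*pi*0.0299) = 626235
fc = 626235 * 0.00128828 = 806.77 Hz


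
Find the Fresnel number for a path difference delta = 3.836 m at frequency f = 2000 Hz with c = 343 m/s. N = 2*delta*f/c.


N = 2*delta*f/c = 2*delta/lambda, where lambda = c/f
lambda = 343 / 2000 = 0.1715 m
N = 2 * 3.836 / 0.1715 = 44.735


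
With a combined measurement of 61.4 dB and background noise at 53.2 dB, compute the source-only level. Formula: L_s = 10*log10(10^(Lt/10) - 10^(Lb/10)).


10^(61.4/10) = 1.38038e+06
10^(53.2/10) = 208930
Difference = 1.38038e+06 - 208930 = 1.17145e+06
L_source = 10*log10(1.17145e+06) = 60.687 dB


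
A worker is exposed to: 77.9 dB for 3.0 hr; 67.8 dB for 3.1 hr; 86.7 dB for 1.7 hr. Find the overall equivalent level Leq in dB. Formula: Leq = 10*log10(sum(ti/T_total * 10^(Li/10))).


T_total = 3.0 + 3.1 + 1.7 = 7.8 hr
(3.0/7.8) * 10^(77.9/10) = 2.37152e+07
(3.1/7.8) * 10^(67.8/10) = 2.39479e+06
(1.7/7.8) * 10^(86.7/10) = 1.01942e+08
Sum = 2.37152e+07 + 2.39479e+06 + 1.01942e+08 = 1.28052e+08
Leq = 10*log10(1.28052e+08) = 81.074 dB


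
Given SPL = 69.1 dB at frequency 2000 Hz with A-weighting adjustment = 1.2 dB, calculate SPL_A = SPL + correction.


A-weighting table: 2000 Hz -> 1.2 dB correction
SPL_A = SPL + correction = 69.1 + (1.2) = 70.3 dBA


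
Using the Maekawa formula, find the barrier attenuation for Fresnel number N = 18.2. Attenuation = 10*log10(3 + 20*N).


3 + 20*N = 3 + 20*18.2 = 367
Att = 10*log10(367) = 25.647 dB


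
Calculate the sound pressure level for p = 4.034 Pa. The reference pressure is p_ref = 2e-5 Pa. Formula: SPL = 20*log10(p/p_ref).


p / p_ref = 4.034 / 2e-5 = 201700
SPL = 20 * log10(201700) = 106.09 dB


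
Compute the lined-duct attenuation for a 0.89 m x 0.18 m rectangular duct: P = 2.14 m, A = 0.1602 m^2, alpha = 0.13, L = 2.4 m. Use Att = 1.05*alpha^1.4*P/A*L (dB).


alpha^1.4 = 0.13^1.4 = 0.0574805
Attenuation rate = 1.05 * alpha^1.4 * P / A
= 1.05 * 0.0574805 * 2.14 / 0.1602 = 0.806234 dB/m
Total Att = 0.806234 * 2.4 = 1.935 dB


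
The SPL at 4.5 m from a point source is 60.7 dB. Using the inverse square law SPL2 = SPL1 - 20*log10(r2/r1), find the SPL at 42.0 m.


r2/r1 = 42.0/4.5 = 9.33333
Correction = 20*log10(9.33333) = 19.4007 dB
SPL2 = 60.7 - 19.4007 = 41.299 dB


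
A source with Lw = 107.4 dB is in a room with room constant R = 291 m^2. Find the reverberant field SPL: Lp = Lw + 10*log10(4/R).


4/R = 4/291 = 0.0137457
Lp = 107.4 + 10*log10(0.0137457) = 88.782 dB


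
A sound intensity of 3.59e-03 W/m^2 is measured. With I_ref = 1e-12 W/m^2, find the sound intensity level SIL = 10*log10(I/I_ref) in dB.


I / I_ref = 3.59e-03 / 1e-12 = 3.59e+09
SIL = 10 * log10(3.59e+09) = 95.551 dB


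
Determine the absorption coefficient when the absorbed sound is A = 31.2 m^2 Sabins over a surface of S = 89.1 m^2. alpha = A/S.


Absorption coefficient = absorbed power / incident power
alpha = A / S = 31.2 / 89.1 = 0.35017


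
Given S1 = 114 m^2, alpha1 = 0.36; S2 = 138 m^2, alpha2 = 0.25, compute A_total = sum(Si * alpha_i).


114 * 0.36 = 41.04
138 * 0.25 = 34.5
A_total = 41.04 + 34.5 = 75.54 m^2


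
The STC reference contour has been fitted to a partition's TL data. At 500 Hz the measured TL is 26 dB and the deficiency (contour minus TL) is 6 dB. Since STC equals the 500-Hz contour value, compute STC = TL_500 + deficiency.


By ASTM E413, STC = value of the fitted reference contour at 500 Hz.
Contour value at 500 Hz = TL_500 + deficiency = 26 + 6 = 32
STC = 32


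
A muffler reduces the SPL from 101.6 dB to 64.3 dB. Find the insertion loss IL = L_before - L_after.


Insertion loss = SPL without muffler - SPL with muffler
IL = 101.6 - 64.3 = 37.3 dB


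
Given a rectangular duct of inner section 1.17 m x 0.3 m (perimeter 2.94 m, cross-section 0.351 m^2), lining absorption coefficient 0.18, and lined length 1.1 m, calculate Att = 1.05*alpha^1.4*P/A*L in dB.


alpha^1.4 = 0.18^1.4 = 0.0906529
Attenuation rate = 1.05 * alpha^1.4 * P / A
= 1.05 * 0.0906529 * 2.94 / 0.351 = 0.797281 dB/m
Total Att = 0.797281 * 1.1 = 0.87701 dB


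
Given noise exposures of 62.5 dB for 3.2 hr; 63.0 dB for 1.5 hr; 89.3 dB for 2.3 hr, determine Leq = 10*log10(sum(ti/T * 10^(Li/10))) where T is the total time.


T_total = 3.2 + 1.5 + 2.3 = 7.0 hr
(3.2/7.0) * 10^(62.5/10) = 812928
(1.5/7.0) * 10^(63.0/10) = 427556
(2.3/7.0) * 10^(89.3/10) = 2.7966e+08
Sum = 812928 + 427556 + 2.7966e+08 = 2.809e+08
Leq = 10*log10(2.809e+08) = 84.486 dB


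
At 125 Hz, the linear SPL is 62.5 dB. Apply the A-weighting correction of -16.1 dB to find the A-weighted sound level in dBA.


A-weighting table: 125 Hz -> -16.1 dB correction
SPL_A = SPL + correction = 62.5 + (-16.1) = 46.4 dBA


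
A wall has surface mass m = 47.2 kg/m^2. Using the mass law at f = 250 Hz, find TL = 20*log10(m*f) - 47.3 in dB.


m * f = 47.2 * 250 = 11800
20*log10(11800) = 81.4376 dB
TL = 81.4376 - 47.3 = 34.138 dB


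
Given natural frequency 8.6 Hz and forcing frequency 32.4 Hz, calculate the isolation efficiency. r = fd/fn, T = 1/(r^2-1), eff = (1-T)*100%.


r = 32.4 / 8.6 = 3.76744
r^2 - 1 = 3.76744^2 - 1 = 13.1936
T = 1/13.1936 = 0.0757943
Efficiency = (1 - 0.0757943)*100 = 92.421 %


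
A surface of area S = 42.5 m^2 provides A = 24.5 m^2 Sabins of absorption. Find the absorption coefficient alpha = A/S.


Absorption coefficient = absorbed power / incident power
alpha = A / S = 24.5 / 42.5 = 0.57647


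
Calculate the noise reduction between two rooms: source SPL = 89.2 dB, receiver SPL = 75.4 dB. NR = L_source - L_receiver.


NR = L_source - L_receiver (difference between source and receiving room levels)
NR = 89.2 - 75.4 = 13.8 dB


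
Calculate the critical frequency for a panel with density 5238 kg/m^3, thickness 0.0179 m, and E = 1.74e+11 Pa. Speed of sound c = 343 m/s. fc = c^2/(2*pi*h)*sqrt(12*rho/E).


12*rho/E = 12*5238/1.74e+11 = 3.61241e-07
sqrt(12*rho/E) = sqrt(3.61241e-07) = 0.000601033
c^2/(2*pi*h) = 343^2/(2*pi*0.0179) = 1.04606e+06
fc = 1.04606e+06 * 0.000601033 = 628.72 Hz


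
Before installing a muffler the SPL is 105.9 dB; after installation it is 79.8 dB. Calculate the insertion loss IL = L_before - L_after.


Insertion loss = SPL without muffler - SPL with muffler
IL = 105.9 - 79.8 = 26.1 dB


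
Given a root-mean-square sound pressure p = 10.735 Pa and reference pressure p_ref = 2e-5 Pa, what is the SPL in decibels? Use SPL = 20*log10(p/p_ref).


p / p_ref = 10.735 / 2e-5 = 536750
SPL = 20 * log10(536750) = 114.6 dB


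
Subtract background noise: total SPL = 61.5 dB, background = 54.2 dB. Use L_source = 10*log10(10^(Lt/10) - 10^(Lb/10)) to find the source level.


10^(61.5/10) = 1.41254e+06
10^(54.2/10) = 263027
Difference = 1.41254e+06 - 263027 = 1.14951e+06
L_source = 10*log10(1.14951e+06) = 60.605 dB


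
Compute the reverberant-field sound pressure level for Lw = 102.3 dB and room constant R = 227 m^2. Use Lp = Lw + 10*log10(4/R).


4/R = 4/227 = 0.0176211
Lp = 102.3 + 10*log10(0.0176211) = 84.76 dB


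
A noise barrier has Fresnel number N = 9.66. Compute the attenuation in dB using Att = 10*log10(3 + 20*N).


3 + 20*N = 3 + 20*9.66 = 196.2
Att = 10*log10(196.2) = 22.927 dB


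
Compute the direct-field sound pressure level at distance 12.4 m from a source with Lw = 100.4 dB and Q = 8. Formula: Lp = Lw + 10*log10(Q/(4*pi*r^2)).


4*pi*r^2 = 4*pi*12.4^2 = 1932.21 m^2
Q / (4*pi*r^2) = 8 / 1932.21 = 0.00414034
Lp = 100.4 + 10*log10(0.00414034) = 76.57 dB


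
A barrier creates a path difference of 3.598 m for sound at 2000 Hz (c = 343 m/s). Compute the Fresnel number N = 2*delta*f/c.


N = 2*delta*f/c = 2*delta/lambda, where lambda = c/f
lambda = 343 / 2000 = 0.1715 m
N = 2 * 3.598 / 0.1715 = 41.959


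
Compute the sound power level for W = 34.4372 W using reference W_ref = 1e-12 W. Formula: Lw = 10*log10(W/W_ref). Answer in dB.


W / W_ref = 34.4372 / 1e-12 = 3.44372e+13
Lw = 10 * log10(3.44372e+13) = 135.37 dB


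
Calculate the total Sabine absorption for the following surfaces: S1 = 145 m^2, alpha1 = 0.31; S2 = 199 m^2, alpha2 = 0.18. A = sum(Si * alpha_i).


145 * 0.31 = 44.95
199 * 0.18 = 35.82
A_total = 44.95 + 35.82 = 80.77 m^2


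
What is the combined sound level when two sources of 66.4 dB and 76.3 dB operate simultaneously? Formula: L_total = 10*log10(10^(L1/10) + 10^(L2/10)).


10^(66.4/10) = 4.36516e+06
10^(76.3/10) = 4.2658e+07
Sum = 4.36516e+06 + 4.2658e+07 = 4.70232e+07
L_total = 10*log10(4.70232e+07) = 76.723 dB
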